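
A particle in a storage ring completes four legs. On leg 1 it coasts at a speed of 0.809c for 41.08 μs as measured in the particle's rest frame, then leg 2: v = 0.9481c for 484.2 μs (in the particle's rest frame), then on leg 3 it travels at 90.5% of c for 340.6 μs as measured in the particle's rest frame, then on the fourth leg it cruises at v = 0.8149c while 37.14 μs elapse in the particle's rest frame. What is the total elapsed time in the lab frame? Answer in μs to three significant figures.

Δt = 2460 μs

Leg 1: γ = 1/√(1 − 0.809²) = 1/√0.3455 = 1.701; Δt_1 = 1.701 × 41.08 = 69.89 μs.
Leg 2: γ = 1/√(1 − 0.9481²) = 1/√0.1011 = 3.145; Δt_2 = 3.145 × 484.2 = 1523 μs.
Leg 3: β = 0.905; γ = 1/√(1 − 0.905²) = 1/√0.1810 = 2.351; Δt_3 = 2.351 × 340.6 = 800.6 μs.
Leg 4: γ = 1/√(1 − 0.8149²) = 1/√0.3359 = 1.725; Δt_4 = 1.725 × 37.14 = 64.08 μs.
Total: 69.89 + 1523 + 800.6 + 64.08 μs.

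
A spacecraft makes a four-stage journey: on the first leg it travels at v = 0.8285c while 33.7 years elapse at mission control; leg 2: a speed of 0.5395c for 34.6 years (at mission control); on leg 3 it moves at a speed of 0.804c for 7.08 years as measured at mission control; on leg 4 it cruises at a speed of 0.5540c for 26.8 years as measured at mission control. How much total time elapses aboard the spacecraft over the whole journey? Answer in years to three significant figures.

Leg 1: γ = 1/√(1 − 0.8285²) = 1/√0.3136 = 1.786; τ_1 = 33.7/1.786 = 18.87 years.
Leg 2: γ = 1/√(1 − 0.5395²) = 1/√0.7089 = 1.188; τ_2 = 34.6/1.188 = 29.13 years.
Leg 3: γ = 1/√(1 − 0.804²) = 1/√0.3536 = 1.682; τ_3 = 7.08/1.682 = 4.210 years.
Leg 4: γ = 1/√(1 − 0.5540²) = 1/√0.6931 = 1.201; τ_4 = 26.8/1.201 = 22.31 years.
Total: 18.87 + 29.13 + 4.210 + 22.31 years.

τ = 74.5 years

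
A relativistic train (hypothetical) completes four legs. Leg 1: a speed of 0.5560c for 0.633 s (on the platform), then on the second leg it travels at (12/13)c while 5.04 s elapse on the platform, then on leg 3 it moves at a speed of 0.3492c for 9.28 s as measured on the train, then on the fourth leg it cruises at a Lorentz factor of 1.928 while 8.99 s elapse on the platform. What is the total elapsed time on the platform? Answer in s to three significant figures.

Δt = 24.6 s

Leg 1: 0.633 s is already measured on the platform.
Leg 2: 5.04 s is already measured on the platform.
Leg 3: γ = 1/√(1 − 0.3492²) = 1/√0.8781 = 1.067; Δt_3 = 1.067 × 9.28 = 9.903 s.
Leg 4: 8.99 s is already measured on the platform.
Total: 0.6330 + 5.040 + 9.903 + 8.990 s.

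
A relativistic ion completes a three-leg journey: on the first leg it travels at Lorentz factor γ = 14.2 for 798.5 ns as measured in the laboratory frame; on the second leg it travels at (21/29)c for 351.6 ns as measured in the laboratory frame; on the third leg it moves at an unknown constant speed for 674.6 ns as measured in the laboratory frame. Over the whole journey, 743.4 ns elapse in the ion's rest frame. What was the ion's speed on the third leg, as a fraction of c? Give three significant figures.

Leg 1: γ = 14.2; τ_1 = 798.5/14.20 = 56.23 ns.
Leg 2: γ = 1/√(1 − (21/29)²) = 29/20 = 1.450; τ_2 = 351.6/1.450 = 242.5 ns.
Leg 3: speed unknown; τ_3 = 674.6/γ_3.
Total proper time: 56.23 + 242.5 + τ_3 = 743.4, so τ_3 = 743.4 − 298.7 = 444.7 ns.
γ_3 = 674.6/444.7 = 1.517; β = √(1 − 1/γ²) = √0.5655.

β = 0.752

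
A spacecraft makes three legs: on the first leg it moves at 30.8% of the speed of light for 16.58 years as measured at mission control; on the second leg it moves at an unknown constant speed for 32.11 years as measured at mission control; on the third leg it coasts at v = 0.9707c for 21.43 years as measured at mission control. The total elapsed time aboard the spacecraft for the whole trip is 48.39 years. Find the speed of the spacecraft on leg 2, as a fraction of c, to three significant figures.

Leg 1: β = 0.308; γ = 1/√(1 − 0.308²) = 1/√0.9051 = 1.051; τ_1 = 16.58/1.051 = 15.77 years.
Leg 2: speed unknown; τ_2 = 32.11/γ_2.
Leg 3: γ = 1/√(1 − 0.9707²) = 1/√0.05774 = 4.162; τ_3 = 21.43/4.162 = 5.150 years.
Total proper time: 15.77 + τ_2 + 5.150 = 48.39, so τ_2 = 48.39 − 20.92 = 27.47 years.
γ_2 = 32.11/27.47 = 1.169; β = √(1 − 1/γ²) = √0.2683.

β = 0.518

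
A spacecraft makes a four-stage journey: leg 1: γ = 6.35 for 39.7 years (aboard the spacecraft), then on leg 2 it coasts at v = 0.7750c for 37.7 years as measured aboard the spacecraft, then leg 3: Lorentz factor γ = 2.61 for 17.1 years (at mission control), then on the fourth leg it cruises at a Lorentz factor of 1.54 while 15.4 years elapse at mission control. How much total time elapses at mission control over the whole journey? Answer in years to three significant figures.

Leg 1: γ = 6.35; Δt_1 = 6.350 × 39.7 = 252.1 years.
Leg 2: γ = 1/√(1 − 0.7750²) = 1/√0.3994 = 1.582; Δt_2 = 1.582 × 37.7 = 59.66 years.
Leg 3: 17.1 years is already measured at mission control.
Leg 4: 15.4 years is already measured at mission control.
Total: 252.1 + 59.66 + 17.10 + 15.40 years.

Δt = 344 years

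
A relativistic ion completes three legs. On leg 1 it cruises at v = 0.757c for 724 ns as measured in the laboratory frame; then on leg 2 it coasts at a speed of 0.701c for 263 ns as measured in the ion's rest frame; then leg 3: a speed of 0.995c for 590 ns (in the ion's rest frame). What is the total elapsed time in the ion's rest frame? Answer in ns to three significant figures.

Leg 1: γ = 1/√(1 − 0.757²) = 1/√0.4270 = 1.530; τ_1 = 724/1.530 = 473.1 ns.
Leg 2: 263 ns is already measured in the ion's rest frame.
Leg 3: 590 ns is already measured in the ion's rest frame.
Total: 473.1 + 263.0 + 590.0 ns.

τ = 1330 ns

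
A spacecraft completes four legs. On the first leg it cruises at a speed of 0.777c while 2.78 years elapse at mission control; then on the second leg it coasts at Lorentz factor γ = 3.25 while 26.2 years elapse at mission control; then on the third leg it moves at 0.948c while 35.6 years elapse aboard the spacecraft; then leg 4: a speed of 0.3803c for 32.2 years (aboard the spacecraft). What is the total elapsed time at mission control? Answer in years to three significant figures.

Δt = 176 years

Leg 1: 2.78 years is already measured at mission control.
Leg 2: 26.2 years is already measured at mission control.
Leg 3: γ = 1/√(1 − 0.948²) = 1/√0.1013 = 3.142; Δt_3 = 3.142 × 35.6 = 111.9 years.
Leg 4: γ = 1/√(1 − 0.3803²) = 1/√0.8554 = 1.081; Δt_4 = 1.081 × 32.2 = 34.82 years.
Total: 2.780 + 26.20 + 111.9 + 34.82 years.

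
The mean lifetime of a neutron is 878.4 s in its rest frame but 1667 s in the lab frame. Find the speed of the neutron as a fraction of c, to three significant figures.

β = 0.850

γ = Δt/τ₀ = 1667/878.4 = 1.898
β = √(1 − 1/γ²) = √(1 − 0.2777) = √0.7223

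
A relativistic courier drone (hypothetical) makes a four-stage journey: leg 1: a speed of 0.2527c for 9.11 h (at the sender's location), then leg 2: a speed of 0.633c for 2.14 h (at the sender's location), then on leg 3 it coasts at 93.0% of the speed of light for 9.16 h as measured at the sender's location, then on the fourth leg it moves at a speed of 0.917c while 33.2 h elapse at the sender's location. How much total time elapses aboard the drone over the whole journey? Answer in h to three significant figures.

τ = 27.1 h

Leg 1: γ = 1/√(1 − 0.2527²) = 1/√0.9361 = 1.034; τ_1 = 9.11/1.034 = 8.814 h.
Leg 2: γ = 1/√(1 − 0.633²) = 1/√0.5993 = 1.292; τ_2 = 2.14/1.292 = 1.657 h.
Leg 3: β = 0.930; γ = 1/√(1 − 0.930²) = 1/√0.1351 = 2.721; τ_3 = 9.16/2.721 = 3.367 h.
Leg 4: γ = 1/√(1 − 0.917²) = 1/√0.1591 = 2.507; τ_4 = 33.2/2.507 = 13.24 h.
Total: 8.814 + 1.657 + 3.367 + 13.24 h.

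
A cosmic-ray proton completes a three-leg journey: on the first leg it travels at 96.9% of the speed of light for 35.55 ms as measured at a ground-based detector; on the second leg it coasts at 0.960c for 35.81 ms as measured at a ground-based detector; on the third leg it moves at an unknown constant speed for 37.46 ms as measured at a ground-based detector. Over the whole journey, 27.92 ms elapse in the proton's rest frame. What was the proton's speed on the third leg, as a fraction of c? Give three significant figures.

Leg 1: β = 0.969; γ = 1/√(1 − 0.969²) = 1/√0.06104 = 4.048; τ_1 = 35.55/4.048 = 8.783 ms.
Leg 2: γ = 1/√(1 − 0.960²) = 25/7 ≈ 3.571; τ_2 = 35.81/3.571 = 10.03 ms.
Leg 3: speed unknown; τ_3 = 37.46/γ_3.
Total proper time: 8.783 + 10.03 + τ_3 = 27.92, so τ_3 = 27.92 − 18.81 = 9.110 ms.
γ_3 = 37.46/9.110 = 4.112; β = √(1 − 1/γ²) = √0.9409.

β = 0.970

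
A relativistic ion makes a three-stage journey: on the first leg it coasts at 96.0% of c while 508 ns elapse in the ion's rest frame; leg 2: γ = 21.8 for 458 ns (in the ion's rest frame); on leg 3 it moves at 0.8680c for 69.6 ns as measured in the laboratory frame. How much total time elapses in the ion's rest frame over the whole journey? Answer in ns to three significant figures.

Leg 1: 508 ns is already measured in the ion's rest frame.
Leg 2: 458 ns is already measured in the ion's rest frame.
Leg 3: γ = 1/√(1 − 0.8680²) = 1/√0.2466 = 2.014; τ_3 = 69.6/2.014 = 34.56 ns.
Total: 508.0 + 458.0 + 34.56 ns.

τ = 1000 ns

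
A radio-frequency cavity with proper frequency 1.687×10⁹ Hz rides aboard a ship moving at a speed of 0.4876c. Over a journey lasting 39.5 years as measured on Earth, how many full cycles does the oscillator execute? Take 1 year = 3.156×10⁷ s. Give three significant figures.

γ = 1/√(1 − 0.4876²) = 1/√0.7622 = 1.145
The oscillator's own cycle count is N = f × τ where τ is the proper time on the ship. τ = Δt/γ = 39.5/1.145 = 34.49 years = 1.088×10⁹ s.
N = 1.687×10⁹ × 1.088×10⁹ = 1.836×10¹⁸.

N = 1.84×10¹⁸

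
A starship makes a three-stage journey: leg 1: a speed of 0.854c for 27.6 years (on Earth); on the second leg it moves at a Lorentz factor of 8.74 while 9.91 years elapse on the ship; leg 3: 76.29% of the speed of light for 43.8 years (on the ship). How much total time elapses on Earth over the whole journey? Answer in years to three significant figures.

Δt = 182 years

Leg 1: 27.6 years is already measured on Earth.
Leg 2: γ = 8.74; Δt_2 = 8.740 × 9.91 = 86.61 years.
Leg 3: β = 0.7629; γ = 1/√(1 − 0.7629²) = 1/√0.4180 = 1.547; Δt_3 = 1.547 × 43.8 = 67.75 years.
Total: 27.60 + 86.61 + 67.75 years.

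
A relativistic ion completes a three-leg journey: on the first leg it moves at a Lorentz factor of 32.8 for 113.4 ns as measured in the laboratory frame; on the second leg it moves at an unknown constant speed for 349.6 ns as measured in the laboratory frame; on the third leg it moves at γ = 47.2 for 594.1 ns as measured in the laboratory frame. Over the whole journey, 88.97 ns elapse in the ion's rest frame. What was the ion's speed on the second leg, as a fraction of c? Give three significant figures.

Leg 1: γ = 32.8; τ_1 = 113.4/32.80 = 3.457 ns.
Leg 2: speed unknown; τ_2 = 349.6/γ_2.
Leg 3: γ = 47.2; τ_3 = 594.1/47.20 = 12.59 ns.
Total proper time: 3.457 + τ_2 + 12.59 = 88.97, so τ_2 = 88.97 − 16.04 = 72.93 ns.
γ_2 = 349.6/72.93 = 4.794; β = √(1 − 1/γ²) = √0.9565.

β = 0.978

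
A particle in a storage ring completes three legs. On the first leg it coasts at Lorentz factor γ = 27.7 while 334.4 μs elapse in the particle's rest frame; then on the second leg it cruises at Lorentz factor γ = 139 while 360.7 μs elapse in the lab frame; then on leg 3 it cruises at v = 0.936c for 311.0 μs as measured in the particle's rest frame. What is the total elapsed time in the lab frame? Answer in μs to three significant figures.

Δt = 1.05×10⁴ μs

Leg 1: γ = 27.7; Δt_1 = 27.70 × 334.4 = 9263 μs.
Leg 2: 360.7 μs is already measured in the lab frame.
Leg 3: γ = 1/√(1 − 0.936²) = 1/√0.1239 = 2.841; Δt_3 = 2.841 × 311.0 = 883.5 μs.
Total: 9263 + 360.7 + 883.5 μs.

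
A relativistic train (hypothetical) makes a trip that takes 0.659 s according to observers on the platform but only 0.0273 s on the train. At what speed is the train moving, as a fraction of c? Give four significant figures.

The proper time is measured on the train (both events occur at the train's location); Δt is measured on the platform. γ = Δt/τ = 0.659/0.0273 = 24.14.
β = √(1 − 1/γ²) = √(1 − 0.001716) = √0.9983

β = 0.9991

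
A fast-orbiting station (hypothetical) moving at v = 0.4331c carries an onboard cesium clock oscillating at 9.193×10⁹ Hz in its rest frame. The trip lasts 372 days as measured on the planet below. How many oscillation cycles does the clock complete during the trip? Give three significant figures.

N = 2.66×10¹⁷

γ = 1/√(1 − 0.4331²) = 1/√0.8124 = 1.109
The oscillator's own cycle count is N = f × τ where τ is the proper time aboard the station. τ = Δt/γ = 372/1.109 = 335.3 days = 2.897×10⁷ s.
N = 9.193×10⁹ × 2.897×10⁷ = 2.663×10¹⁷.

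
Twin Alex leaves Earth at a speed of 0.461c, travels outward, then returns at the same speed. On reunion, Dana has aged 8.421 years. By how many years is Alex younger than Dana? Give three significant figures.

γ = 1/√(1 − 0.461²) = 1/√0.7875 = 1.127
Alex's elapsed proper time: τ = 8.421/1.127 = 7.473 years.
Age gap = Δt − τ = 8.421 − 7.473 years.

Δt − τ = 0.948 years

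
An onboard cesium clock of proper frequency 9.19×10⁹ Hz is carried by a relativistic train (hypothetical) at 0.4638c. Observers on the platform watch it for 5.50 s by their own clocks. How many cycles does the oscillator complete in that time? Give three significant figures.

N = 4.48×10¹⁰

γ = 1/√(1 − 0.4638²) = 1/√0.7849 = 1.129
During 5.50 s of lab time, the oscillator's proper time advances by τ = Δt/γ = 5.50/1.129 = 4.873 s = 4.873×10⁰ s.
N = f × τ = 9.19×10⁹ × 4.873×10⁰ = 4.478×10¹⁰.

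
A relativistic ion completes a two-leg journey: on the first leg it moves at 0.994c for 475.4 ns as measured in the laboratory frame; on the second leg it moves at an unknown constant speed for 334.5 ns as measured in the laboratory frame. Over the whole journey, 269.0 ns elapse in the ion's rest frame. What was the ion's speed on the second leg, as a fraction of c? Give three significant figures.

β = 0.761

Leg 1: γ = 1/√(1 − 0.994²) = 1/√0.01196 = 9.142; τ_1 = 475.4/9.142 = 52.00 ns.
Leg 2: speed unknown; τ_2 = 334.5/γ_2.
Total proper time: 52.00 + τ_2 = 269.0, so τ_2 = 269.0 − 52.00 = 217.0 ns.
γ_2 = 334.5/217.0 = 1.541; β = √(1 − 1/γ²) = √0.5791.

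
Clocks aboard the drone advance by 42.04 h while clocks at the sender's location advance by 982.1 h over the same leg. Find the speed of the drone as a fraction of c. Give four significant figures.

The proper time is measured aboard the drone (both events occur at the drone's location); Δt is measured at the sender's location. γ = Δt/τ = 982.1/42.04 = 23.36.
β = √(1 − 1/γ²) = √(1 − 0.001832) = √0.9982

v = 0.9991c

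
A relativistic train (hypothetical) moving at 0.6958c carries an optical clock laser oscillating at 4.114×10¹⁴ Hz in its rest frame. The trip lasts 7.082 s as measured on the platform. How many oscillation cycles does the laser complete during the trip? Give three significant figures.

N = 2.09×10¹⁵

γ = 1/√(1 − 0.6958²) = 1/√0.5159 = 1.392
The oscillator's own cycle count is N = f × τ where τ is the proper time on the train. τ = Δt/γ = 7.082/1.392 = 5.087 s = 5.087×10⁰ s.
N = 4.114×10¹⁴ × 5.087×10⁰ = 2.093×10¹⁵.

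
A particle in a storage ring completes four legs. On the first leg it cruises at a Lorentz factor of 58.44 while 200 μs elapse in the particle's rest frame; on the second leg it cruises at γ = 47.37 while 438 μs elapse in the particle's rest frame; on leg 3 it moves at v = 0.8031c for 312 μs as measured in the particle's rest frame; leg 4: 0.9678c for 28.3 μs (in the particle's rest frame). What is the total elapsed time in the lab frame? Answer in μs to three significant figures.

Leg 1: γ = 58.44; Δt_1 = 58.44 × 200 = 1.169×10⁴ μs.
Leg 2: γ = 47.37; Δt_2 = 47.37 × 438 = 2.075×10⁴ μs.
Leg 3: γ = 1/√(1 − 0.8031²) = 1/√0.3550 = 1.678; Δt_3 = 1.678 × 312 = 523.6 μs.
Leg 4: γ = 1/√(1 − 0.9678²) = 1/√0.06336 = 3.973; Δt_4 = 3.973 × 28.3 = 112.4 μs.
Total: 1.169×10⁴ + 2.075×10⁴ + 523.6 + 112.4 μs.

Δt = 3.31×10⁴ μs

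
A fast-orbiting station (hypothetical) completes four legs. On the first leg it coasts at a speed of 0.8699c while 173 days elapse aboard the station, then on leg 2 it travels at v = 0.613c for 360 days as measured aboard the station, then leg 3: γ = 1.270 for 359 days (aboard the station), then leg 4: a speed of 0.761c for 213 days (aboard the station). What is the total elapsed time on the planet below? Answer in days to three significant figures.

Leg 1: γ = 1/√(1 − 0.8699²) = 1/√0.2433 = 2.027; Δt_1 = 2.027 × 173 = 350.8 days.
Leg 2: γ = 1/√(1 − 0.613²) = 1/√0.6242 = 1.266; Δt_2 = 1.266 × 360 = 455.6 days.
Leg 3: γ = 1.270; Δt_3 = 1.270 × 359 = 455.9 days.
Leg 4: γ = 1/√(1 − 0.761²) = 1/√0.4209 = 1.541; Δt_4 = 1.541 × 213 = 328.3 days.
Total: 350.8 + 455.6 + 455.9 + 328.3 days.

Δt = 1590 days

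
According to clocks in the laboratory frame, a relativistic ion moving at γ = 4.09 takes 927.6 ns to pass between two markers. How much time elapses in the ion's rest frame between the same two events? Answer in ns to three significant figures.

τ = 227 ns

γ = 4.09
The interval measured in the laboratory frame is the dilated one; the clock in the ion's rest frame measures the proper time τ = Δt/γ = 927.6/4.090 ns.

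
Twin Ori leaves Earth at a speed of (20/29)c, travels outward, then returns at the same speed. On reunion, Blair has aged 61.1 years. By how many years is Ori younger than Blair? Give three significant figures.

γ = 1/√(1 − (20/29)²) = 29/21 ≈ 1.381
Ori's elapsed proper time: τ = 61.1/1.381 = 44.24 years.
Age gap = Δt − τ = 61.1 − 44.24 years.

Δt − τ = 16.9 years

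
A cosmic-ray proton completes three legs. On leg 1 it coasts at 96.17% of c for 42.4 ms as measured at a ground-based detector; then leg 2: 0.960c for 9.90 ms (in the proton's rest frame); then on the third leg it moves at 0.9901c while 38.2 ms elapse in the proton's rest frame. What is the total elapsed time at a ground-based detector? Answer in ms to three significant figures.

Δt = 350 ms

Leg 1: 42.4 ms is already measured at a ground-based detector.
Leg 2: γ = 1/√(1 − 0.960²) = 25/7 ≈ 3.571; Δt_2 = 3.571 × 9.90 = 35.36 ms.
Leg 3: γ = 1/√(1 − 0.9901²) = 1/√0.01970 = 7.124; Δt_3 = 7.124 × 38.2 = 272.1 ms.
Total: 42.40 + 35.36 + 272.1 ms.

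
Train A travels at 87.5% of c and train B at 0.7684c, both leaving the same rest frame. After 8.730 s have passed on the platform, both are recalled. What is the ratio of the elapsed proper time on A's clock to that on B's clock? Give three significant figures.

A: β = 0.875; γ = 1/√(1 − 0.875²) = 1/√0.2344 = 2.066. B: γ = 1/√(1 − 0.7684²) = 1/√0.4096 = 1.563.
τ_A/τ_B = γ_B/γ_A = 1.563/2.066 = 0.7565, so τ_A/τ_B = 0.7565.

τ_A/τ_B = 0.756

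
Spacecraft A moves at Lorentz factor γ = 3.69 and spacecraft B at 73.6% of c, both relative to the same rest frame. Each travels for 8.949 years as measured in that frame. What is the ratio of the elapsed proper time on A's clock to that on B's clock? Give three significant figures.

τ_A/τ_B = 0.400

A: γ = 3.69. B: β = 0.736; γ = 1/√(1 − 0.736²) = 1/√0.4583 = 1.477.
τ_A/τ_B = γ_B/γ_A = 1.477/3.690 = 0.4003, so τ_A/τ_B = 0.4003.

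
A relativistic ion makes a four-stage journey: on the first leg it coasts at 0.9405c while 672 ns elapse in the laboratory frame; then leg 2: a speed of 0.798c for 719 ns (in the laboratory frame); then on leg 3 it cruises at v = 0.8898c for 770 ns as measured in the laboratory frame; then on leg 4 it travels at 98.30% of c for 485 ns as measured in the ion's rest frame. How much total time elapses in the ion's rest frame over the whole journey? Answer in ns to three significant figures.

τ = 1500 ns

Leg 1: γ = 1/√(1 − 0.9405²) = 1/√0.1155 = 2.943; τ_1 = 672/2.943 = 228.3 ns.
Leg 2: γ = 1/√(1 − 0.798²) = 1/√0.3632 = 1.659; τ_2 = 719/1.659 = 433.3 ns.
Leg 3: γ = 1/√(1 − 0.8898²) = 1/√0.2083 = 2.191; τ_3 = 770/2.191 = 351.4 ns.
Leg 4: 485 ns is already measured in the ion's rest frame.
Total: 228.3 + 433.3 + 351.4 + 485.0 ns.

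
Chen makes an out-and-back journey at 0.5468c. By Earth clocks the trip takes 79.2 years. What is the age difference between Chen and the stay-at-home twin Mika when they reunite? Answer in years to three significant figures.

Δt − τ = 12.9 years

γ = 1/√(1 − 0.5468²) = 1/√0.7010 = 1.194
Chen's elapsed proper time: τ = 79.2/1.194 = 66.31 years.
Age gap = Δt − τ = 79.2 − 66.31 years.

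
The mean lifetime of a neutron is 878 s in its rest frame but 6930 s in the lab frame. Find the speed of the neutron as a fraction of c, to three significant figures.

v = 0.992c

γ = Δt/τ₀ = 6930/878 = 7.893
β = √(1 − 1/γ²) = √(1 − 0.01605) = √0.9839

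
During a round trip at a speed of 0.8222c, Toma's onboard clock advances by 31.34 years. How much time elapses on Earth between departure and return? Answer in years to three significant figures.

Δt = 55.1 years

γ = 1/√(1 − 0.8222²) = 1/√0.3240 = 1.757
Earth-frame duration is the dilated interval: Δt = γτ = 1.757 × 31.34 years.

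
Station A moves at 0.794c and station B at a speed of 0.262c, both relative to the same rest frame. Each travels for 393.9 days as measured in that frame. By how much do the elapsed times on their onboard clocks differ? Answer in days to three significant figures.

|τ_A − τ_B| = 141 days

A: γ = 1/√(1 − 0.794²) = 1/√0.3696 = 1.645; τ_A = 393.9/1.645 = 239.5 days.
B: γ = 1/√(1 − 0.262²) = 1/√0.9314 = 1.036; τ_B = 393.9/1.036 = 380.1 days.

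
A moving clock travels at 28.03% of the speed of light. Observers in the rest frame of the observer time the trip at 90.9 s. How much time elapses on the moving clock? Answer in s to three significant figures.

β = 0.2803; γ = 1/√(1 − 0.2803²) = 1/√0.9214 = 1.042
The interval measured in the rest frame of the observer is the dilated one; the clock on the moving clock measures the proper time τ = Δt/γ = 90.9/1.042 s.

τ = 87.3 s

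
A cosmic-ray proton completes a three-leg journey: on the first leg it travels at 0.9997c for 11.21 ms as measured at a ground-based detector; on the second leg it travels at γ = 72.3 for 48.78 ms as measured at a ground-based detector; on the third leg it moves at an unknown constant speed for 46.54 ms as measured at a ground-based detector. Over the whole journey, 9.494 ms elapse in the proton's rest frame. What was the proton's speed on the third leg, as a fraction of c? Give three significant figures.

Leg 1: γ = 1/√(1 − 0.9997²) = 1/√5.999×10⁻⁴ = 40.83; τ_1 = 11.21/40.83 = 0.2746 ms.
Leg 2: γ = 72.3; τ_2 = 48.78/72.30 = 0.6747 ms.
Leg 3: speed unknown; τ_3 = 46.54/γ_3.
Total proper time: 0.2746 + 0.6747 + τ_3 = 9.494, so τ_3 = 9.494 − 0.9493 = 8.545 ms.
γ_3 = 46.54/8.545 = 5.447; β = √(1 − 1/γ²) = √0.9663.

β = 0.983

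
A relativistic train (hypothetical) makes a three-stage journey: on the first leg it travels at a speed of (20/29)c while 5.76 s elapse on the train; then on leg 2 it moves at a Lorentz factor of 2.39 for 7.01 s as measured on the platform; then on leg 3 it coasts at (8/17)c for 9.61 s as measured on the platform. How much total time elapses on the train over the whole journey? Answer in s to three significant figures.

Leg 1: 5.76 s is already measured on the train.
Leg 2: γ = 2.39; τ_2 = 7.01/2.390 = 2.933 s.
Leg 3: γ = 1/√(1 − (8/17)²) = 17/15 ≈ 1.133; τ_3 = 9.61/1.133 = 8.479 s.
Total: 5.760 + 2.933 + 8.479 s.

τ = 17.2 s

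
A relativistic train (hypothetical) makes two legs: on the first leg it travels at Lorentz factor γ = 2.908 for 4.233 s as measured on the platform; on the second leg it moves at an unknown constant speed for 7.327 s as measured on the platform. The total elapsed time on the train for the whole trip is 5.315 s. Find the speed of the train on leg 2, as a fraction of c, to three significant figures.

Leg 1: γ = 2.908; τ_1 = 4.233/2.908 = 1.456 s.
Leg 2: speed unknown; τ_2 = 7.327/γ_2.
Total proper time: 1.456 + τ_2 = 5.315, so τ_2 = 5.315 − 1.456 = 3.859 s.
γ_2 = 7.327/3.859 = 1.899; β = √(1 − 1/γ²) = √0.7226.

β = 0.850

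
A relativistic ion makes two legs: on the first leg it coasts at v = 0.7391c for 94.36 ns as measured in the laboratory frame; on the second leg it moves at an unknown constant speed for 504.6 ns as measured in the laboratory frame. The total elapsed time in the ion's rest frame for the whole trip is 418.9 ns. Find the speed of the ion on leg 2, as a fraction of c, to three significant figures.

β = 0.710

Leg 1: γ = 1/√(1 − 0.7391²) = 1/√0.4537 = 1.485; τ_1 = 94.36/1.485 = 63.56 ns.
Leg 2: speed unknown; τ_2 = 504.6/γ_2.
Total proper time: 63.56 + τ_2 = 418.9, so τ_2 = 418.9 − 63.56 = 355.3 ns.
γ_2 = 504.6/355.3 = 1.420; β = √(1 − 1/γ²) = √0.5041.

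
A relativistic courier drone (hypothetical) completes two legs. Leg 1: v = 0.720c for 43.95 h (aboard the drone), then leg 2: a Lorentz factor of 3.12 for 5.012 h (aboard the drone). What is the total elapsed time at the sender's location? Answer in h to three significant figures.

Δt = 79.0 h

Leg 1: γ = 1/√(1 − 0.720²) = 1/√0.4816 = 1.441; Δt_1 = 1.441 × 43.95 = 63.33 h.
Leg 2: γ = 3.12; Δt_2 = 3.120 × 5.012 = 15.64 h.
Total: 63.33 + 15.64 h.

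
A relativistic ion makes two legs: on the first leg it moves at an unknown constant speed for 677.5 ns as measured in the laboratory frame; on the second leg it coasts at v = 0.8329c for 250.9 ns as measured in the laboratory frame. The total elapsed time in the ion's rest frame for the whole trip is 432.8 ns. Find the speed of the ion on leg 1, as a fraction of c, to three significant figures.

β = 0.901

Leg 1: speed unknown; τ_1 = 677.5/γ_1.
Leg 2: γ = 1/√(1 − 0.8329²) = 1/√0.3063 = 1.807; τ_2 = 250.9/1.807 = 138.9 ns.
Total proper time: τ_1 + 138.9 = 432.8, so τ_1 = 432.8 − 138.9 = 293.9 ns.
γ_1 = 677.5/293.9 = 2.305; β = √(1 − 1/γ²) = √0.8118.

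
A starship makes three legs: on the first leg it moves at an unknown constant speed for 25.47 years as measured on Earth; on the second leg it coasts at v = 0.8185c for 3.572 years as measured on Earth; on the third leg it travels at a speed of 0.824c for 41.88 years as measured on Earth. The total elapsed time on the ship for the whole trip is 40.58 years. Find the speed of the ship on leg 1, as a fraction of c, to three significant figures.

β = 0.814

Leg 1: speed unknown; τ_1 = 25.47/γ_1.
Leg 2: γ = 1/√(1 − 0.8185²) = 1/√0.3301 = 1.741; τ_2 = 3.572/1.741 = 2.052 years.
Leg 3: γ = 1/√(1 − 0.824²) = 1/√0.3210 = 1.765; τ_3 = 41.88/1.765 = 23.73 years.
Total proper time: τ_1 + 2.052 + 23.73 = 40.58, so τ_1 = 40.58 − 25.78 = 14.80 years.
γ_1 = 25.47/14.80 = 1.721; β = √(1 − 1/γ²) = √0.6624.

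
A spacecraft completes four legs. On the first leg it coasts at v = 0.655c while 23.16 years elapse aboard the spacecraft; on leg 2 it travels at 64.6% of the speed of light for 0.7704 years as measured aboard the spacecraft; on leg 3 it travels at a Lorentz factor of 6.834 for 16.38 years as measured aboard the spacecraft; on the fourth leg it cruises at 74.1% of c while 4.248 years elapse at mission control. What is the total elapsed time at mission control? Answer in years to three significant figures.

Δt = 148 years

Leg 1: γ = 1/√(1 − 0.655²) = 1/√0.5710 = 1.323; Δt_1 = 1.323 × 23.16 = 30.65 years.
Leg 2: β = 0.646; γ = 1/√(1 − 0.646²) = 1/√0.5827 = 1.310; Δt_2 = 1.310 × 0.7704 = 1.009 years.
Leg 3: γ = 6.834; Δt_3 = 6.834 × 16.38 = 111.9 years.
Leg 4: 4.248 years is already measured at mission control.
Total: 30.65 + 1.009 + 111.9 + 4.248 years.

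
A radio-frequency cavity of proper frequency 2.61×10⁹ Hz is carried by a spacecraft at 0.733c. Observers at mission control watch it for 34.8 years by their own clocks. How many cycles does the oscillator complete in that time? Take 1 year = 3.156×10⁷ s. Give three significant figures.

γ = 1/√(1 − 0.733²) = 1/√0.4627 = 1.470
During 34.8 years of lab time, the oscillator's proper time advances by τ = Δt/γ = 34.8/1.470 = 23.67 years = 7.471×10⁸ s.
N = f × τ = 2.61×10⁹ × 7.471×10⁸ = 1.950×10¹⁸.

N = 1.95×10¹⁸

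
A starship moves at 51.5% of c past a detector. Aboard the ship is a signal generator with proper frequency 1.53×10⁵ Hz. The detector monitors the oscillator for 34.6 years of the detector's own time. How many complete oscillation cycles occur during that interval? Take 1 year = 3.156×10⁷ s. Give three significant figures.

N = 1.43×10¹⁴

β = 0.515; γ = 1/√(1 − 0.515²) = 1/√0.7348 = 1.167
During 34.6 years of lab time, the oscillator's proper time advances by τ = Δt/γ = 34.6/1.167 = 29.66 years = 9.360×10⁸ s.
N = f × τ = 1.53×10⁵ × 9.360×10⁸ = 1.432×10¹⁴.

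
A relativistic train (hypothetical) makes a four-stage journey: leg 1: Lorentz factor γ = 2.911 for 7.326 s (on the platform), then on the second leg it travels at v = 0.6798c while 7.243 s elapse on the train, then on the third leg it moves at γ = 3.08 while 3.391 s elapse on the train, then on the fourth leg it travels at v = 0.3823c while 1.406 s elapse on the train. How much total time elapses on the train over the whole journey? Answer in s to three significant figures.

τ = 14.6 s

Leg 1: γ = 2.911; τ_1 = 7.326/2.911 = 2.517 s.
Leg 2: 7.243 s is already measured on the train.
Leg 3: 3.391 s is already measured on the train.
Leg 4: 1.406 s is already measured on the train.
Total: 2.517 + 7.243 + 3.391 + 1.406 s.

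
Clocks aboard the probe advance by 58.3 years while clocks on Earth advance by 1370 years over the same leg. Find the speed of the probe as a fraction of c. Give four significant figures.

The proper time is measured aboard the probe (both events occur at the probe's location); Δt is measured on Earth. γ = Δt/τ = 1370/58.3 = 23.50.
β = √(1 − 1/γ²) = √(1 − 0.001811) = √0.9982

v = 0.9991c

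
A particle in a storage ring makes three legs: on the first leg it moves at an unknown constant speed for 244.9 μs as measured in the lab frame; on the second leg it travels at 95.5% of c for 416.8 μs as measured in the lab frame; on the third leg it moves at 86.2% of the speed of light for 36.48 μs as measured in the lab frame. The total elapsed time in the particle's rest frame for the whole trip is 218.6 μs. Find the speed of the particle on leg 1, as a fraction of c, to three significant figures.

Leg 1: speed unknown; τ_1 = 244.9/γ_1.
Leg 2: β = 0.955; γ = 1/√(1 − 0.955²) = 1/√0.08798 = 3.371; τ_2 = 416.8/3.371 = 123.6 μs.
Leg 3: β = 0.862; γ = 1/√(1 − 0.862²) = 1/√0.2570 = 1.973; τ_3 = 36.48/1.973 = 18.49 μs.
Total proper time: τ_1 + 123.6 + 18.49 = 218.6, so τ_1 = 218.6 − 142.1 = 76.48 μs.
γ_1 = 244.9/76.48 = 3.202; β = √(1 − 1/γ²) = √0.9025.

β = 0.950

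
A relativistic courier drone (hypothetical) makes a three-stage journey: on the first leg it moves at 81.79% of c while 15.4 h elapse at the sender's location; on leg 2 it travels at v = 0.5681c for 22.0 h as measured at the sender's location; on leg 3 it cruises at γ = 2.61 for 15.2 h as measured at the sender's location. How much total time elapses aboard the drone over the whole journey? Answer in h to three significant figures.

Leg 1: β = 0.8179; γ = 1/√(1 − 0.8179²) = 1/√0.3310 = 1.738; τ_1 = 15.4/1.738 = 8.861 h.
Leg 2: γ = 1/√(1 − 0.5681²) = 1/√0.6773 = 1.215; τ_2 = 22.0/1.215 = 18.11 h.
Leg 3: γ = 2.61; τ_3 = 15.2/2.610 = 5.824 h.
Total: 8.861 + 18.11 + 5.824 h.

τ = 32.8 h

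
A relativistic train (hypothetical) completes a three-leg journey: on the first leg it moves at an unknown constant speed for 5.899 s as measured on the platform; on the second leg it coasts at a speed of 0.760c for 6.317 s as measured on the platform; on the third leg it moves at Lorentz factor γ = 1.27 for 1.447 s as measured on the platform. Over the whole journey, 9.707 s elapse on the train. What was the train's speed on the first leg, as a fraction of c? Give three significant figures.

Leg 1: speed unknown; τ_1 = 5.899/γ_1.
Leg 2: γ = 1/√(1 − 0.760²) = 1/√0.4224 = 1.539; τ_2 = 6.317/1.539 = 4.106 s.
Leg 3: γ = 1.27; τ_3 = 1.447/1.270 = 1.139 s.
Total proper time: τ_1 + 4.106 + 1.139 = 9.707, so τ_1 = 9.707 − 5.245 = 4.462 s.
γ_1 = 5.899/4.462 = 1.322; β = √(1 − 1/γ²) = √0.4278.

β = 0.654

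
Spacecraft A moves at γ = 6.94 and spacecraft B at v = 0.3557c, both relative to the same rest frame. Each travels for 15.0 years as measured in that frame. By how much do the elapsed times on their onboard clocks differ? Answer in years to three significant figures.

A: γ = 6.94; τ_A = 15.0/6.940 = 2.161 years.
B: γ = 1/√(1 − 0.3557²) = 1/√0.8735 = 1.070; τ_B = 15.0/1.070 = 14.02 years.

|τ_A − τ_B| = 11.9 years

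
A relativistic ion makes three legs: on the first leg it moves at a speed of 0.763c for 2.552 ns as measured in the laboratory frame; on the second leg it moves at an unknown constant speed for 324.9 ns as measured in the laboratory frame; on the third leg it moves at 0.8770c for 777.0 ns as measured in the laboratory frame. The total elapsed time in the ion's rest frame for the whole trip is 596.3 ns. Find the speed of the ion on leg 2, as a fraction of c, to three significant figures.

Leg 1: γ = 1/√(1 − 0.763²) = 1/√0.4178 = 1.547; τ_1 = 2.552/1.547 = 1.650 ns.
Leg 2: speed unknown; τ_2 = 324.9/γ_2.
Leg 3: γ = 1/√(1 − 0.8770²) = 1/√0.2309 = 2.081; τ_3 = 777.0/2.081 = 373.3 ns.
Total proper time: 1.650 + τ_2 + 373.3 = 596.3, so τ_2 = 596.3 − 375.0 = 221.3 ns.
γ_2 = 324.9/221.3 = 1.468; β = √(1 − 1/γ²) = √0.5360.

β = 0.732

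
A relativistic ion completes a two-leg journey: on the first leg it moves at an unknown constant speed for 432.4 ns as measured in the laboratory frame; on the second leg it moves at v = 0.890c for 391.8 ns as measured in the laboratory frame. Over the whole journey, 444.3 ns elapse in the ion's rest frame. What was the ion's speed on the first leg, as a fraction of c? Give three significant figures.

Leg 1: speed unknown; τ_1 = 432.4/γ_1.
Leg 2: γ = 1/√(1 − 0.890²) = 1/√0.2079 = 2.193; τ_2 = 391.8/2.193 = 178.6 ns.
Total proper time: τ_1 + 178.6 = 444.3, so τ_1 = 444.3 − 178.6 = 265.7 ns.
γ_1 = 432.4/265.7 = 1.628; β = √(1 − 1/γ²) = √0.6225.

β = 0.789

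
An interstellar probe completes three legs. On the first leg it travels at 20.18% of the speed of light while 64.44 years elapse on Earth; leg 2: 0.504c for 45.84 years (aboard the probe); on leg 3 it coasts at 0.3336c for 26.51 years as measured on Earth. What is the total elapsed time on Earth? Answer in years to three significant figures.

Leg 1: 64.44 years is already measured on Earth.
Leg 2: γ = 1/√(1 − 0.504²) = 1/√0.7460 = 1.158; Δt_2 = 1.158 × 45.84 = 53.07 years.
Leg 3: 26.51 years is already measured on Earth.
Total: 64.44 + 53.07 + 26.51 years.

Δt = 144 years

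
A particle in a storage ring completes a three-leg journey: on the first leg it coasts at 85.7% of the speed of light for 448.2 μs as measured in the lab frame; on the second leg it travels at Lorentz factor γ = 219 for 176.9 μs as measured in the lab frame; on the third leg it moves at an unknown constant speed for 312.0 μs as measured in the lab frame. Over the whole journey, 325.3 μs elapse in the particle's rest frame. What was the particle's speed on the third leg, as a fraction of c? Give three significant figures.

β = 0.954

Leg 1: β = 0.857; γ = 1/√(1 − 0.857²) = 1/√0.2656 = 1.941; τ_1 = 448.2/1.941 = 231.0 μs.
Leg 2: γ = 219; τ_2 = 176.9/219.0 = 0.8078 μs.
Leg 3: speed unknown; τ_3 = 312.0/γ_3.
Total proper time: 231.0 + 0.8078 + τ_3 = 325.3, so τ_3 = 325.3 − 231.8 = 93.53 μs.
γ_3 = 312.0/93.53 = 3.336; β = √(1 − 1/γ²) = √0.9101.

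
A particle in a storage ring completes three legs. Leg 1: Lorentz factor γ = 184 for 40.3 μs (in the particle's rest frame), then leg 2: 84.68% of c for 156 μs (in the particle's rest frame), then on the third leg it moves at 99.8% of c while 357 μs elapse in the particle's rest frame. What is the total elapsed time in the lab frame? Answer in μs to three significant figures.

Leg 1: γ = 184; Δt_1 = 184.0 × 40.3 = 7415 μs.
Leg 2: β = 0.8468; γ = 1/√(1 − 0.8468²) = 1/√0.2829 = 1.880; Δt_2 = 1.880 × 156 = 293.3 μs.
Leg 3: β = 0.998; γ = 1/√(1 − 0.998²) = 1/√0.003996 = 15.82; Δt_3 = 15.82 × 357 = 5647 μs.
Total: 7415 + 293.3 + 5647 μs.

Δt = 1.34×10⁴ μs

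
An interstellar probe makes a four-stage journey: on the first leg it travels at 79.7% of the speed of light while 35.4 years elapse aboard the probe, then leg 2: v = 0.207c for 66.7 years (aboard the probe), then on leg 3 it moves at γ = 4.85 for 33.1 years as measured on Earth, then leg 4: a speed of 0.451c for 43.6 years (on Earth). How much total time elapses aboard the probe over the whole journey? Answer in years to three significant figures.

Leg 1: 35.4 years is already measured aboard the probe.
Leg 2: 66.7 years is already measured aboard the probe.
Leg 3: γ = 4.85; τ_3 = 33.1/4.850 = 6.825 years.
Leg 4: γ = 1/√(1 − 0.451²) = 1/√0.7966 = 1.120; τ_4 = 43.6/1.120 = 38.91 years.
Total: 35.40 + 66.70 + 6.825 + 38.91 years.

τ = 148 years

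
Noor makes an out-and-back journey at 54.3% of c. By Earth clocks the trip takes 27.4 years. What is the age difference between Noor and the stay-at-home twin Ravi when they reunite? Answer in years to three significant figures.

Δt − τ = 4.39 years

β = 0.543; γ = 1/√(1 − 0.543²) = 1/√0.7052 = 1.191
Noor's elapsed proper time: τ = 27.4/1.191 = 23.01 years.
Age gap = Δt − τ = 27.4 − 23.01 years.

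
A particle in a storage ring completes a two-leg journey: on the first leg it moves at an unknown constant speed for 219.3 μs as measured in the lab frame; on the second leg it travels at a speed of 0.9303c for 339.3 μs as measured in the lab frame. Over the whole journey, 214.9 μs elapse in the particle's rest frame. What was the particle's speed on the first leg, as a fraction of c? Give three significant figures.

β = 0.911

Leg 1: speed unknown; τ_1 = 219.3/γ_1.
Leg 2: γ = 1/√(1 − 0.9303²) = 1/√0.1345 = 2.726; τ_2 = 339.3/2.726 = 124.5 μs.
Total proper time: τ_1 + 124.5 = 214.9, so τ_1 = 214.9 − 124.5 = 90.44 μs.
γ_1 = 219.3/90.44 = 2.425; β = √(1 − 1/γ²) = √0.8299.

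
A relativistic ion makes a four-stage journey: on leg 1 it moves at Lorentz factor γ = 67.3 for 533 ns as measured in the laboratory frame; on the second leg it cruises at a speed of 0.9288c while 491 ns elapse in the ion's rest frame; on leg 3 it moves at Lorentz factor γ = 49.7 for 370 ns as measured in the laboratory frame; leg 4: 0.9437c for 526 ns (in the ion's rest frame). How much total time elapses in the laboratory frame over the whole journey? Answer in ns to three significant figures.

Δt = 3820 ns

Leg 1: 533 ns is already measured in the laboratory frame.
Leg 2: γ = 1/√(1 − 0.9288²) = 1/√0.1373 = 2.698; Δt_2 = 2.698 × 491 = 1325 ns.
Leg 3: 370 ns is already measured in the laboratory frame.
Leg 4: γ = 1/√(1 − 0.9437²) = 1/√0.1094 = 3.023; Δt_4 = 3.023 × 526 = 1590 ns.
Total: 533.0 + 1325 + 370.0 + 1590 ns.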